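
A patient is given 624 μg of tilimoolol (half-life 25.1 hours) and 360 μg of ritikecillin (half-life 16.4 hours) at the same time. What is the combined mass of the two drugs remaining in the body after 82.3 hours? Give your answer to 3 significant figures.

tilimoolol: 624 × (1/2)^(82.3/25.1) = 624 × (1/2)^3.2789 ≈ 64.29 μg.
ritikecillin: 360 × (1/2)^(82.3/16.4) = 360 × (1/2)^5.0183 ≈ 11.108 μg.
Total = 64.29 + 11.108 ≈ 75.398 μg.

75.4 μg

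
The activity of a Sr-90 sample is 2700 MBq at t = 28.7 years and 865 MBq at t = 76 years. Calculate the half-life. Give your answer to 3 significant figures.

Over Δt = 76 − 28.7 = 47.3 years, the level fell by a factor of 2700/865 ≈ 3.1214.
n = log₂(3.1214) ≈ 1.6422 half-lives, so t½ = 47.3/1.6422 ≈ 28.803 years.

28.8 years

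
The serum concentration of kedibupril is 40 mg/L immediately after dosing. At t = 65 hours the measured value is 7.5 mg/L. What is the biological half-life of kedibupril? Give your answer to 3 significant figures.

26.9 hours

A/A₀ = 7.5/40 ≈ 0.1875.
n = log₂(5.3333) ≈ 2.415 half-lives elapsed in 65 hours.
t½ = 65/2.415 ≈ 26.915 hours.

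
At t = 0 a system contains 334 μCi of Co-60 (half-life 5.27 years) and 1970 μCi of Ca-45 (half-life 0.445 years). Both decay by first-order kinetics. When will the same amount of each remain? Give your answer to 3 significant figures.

Set 334·(1/2)^(t/5.27) = 1970·(1/2)^(t/0.445).
Taking log₂: log₂(334/1970) = t·(1/5.27 − 1/0.445).
log₂(0.16954) = -2.5603; 1/5.27 − 1/0.445 = -2.0574.
t = -2.5603 / -2.0574 ≈ 1.2444 years.

1.24 years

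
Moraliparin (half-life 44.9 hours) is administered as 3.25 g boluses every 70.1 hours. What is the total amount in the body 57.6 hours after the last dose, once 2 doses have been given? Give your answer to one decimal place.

The 2 doses were given 127.7, 57.6 hours ago.
Total = 3.25·(1/2)^(127.7/44.9) + 3.25·(1/2)^(57.6/44.9)
      = 0.45261 + 1.3357 ≈ 1.7883 g.

1.8 g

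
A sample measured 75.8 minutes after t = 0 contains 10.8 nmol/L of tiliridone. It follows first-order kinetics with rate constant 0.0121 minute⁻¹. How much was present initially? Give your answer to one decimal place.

27.0 nmol/L

t½ = ln 2 / k = 0.69315 / 0.0121 ≈ 57.285 minutes.
Number of half-lives elapsed: n = 75.8/57.285 ≈ 1.3232.
A₀ = A × 2^n = 10.8 × 2^1.3232 = 10.8 × 2.5022 ≈ 27.024 nmol/L.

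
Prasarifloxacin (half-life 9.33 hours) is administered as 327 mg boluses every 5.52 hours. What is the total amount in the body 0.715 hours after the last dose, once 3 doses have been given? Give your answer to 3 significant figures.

652 mg

The 3 doses were given 11.755, 6.235, 0.715 hours ago.
Total = 327·(1/2)^(11.755/9.33) + 327·(1/2)^(6.235/9.33) + 327·(1/2)^(0.715/9.33)
      = 136.54 + 205.77 + 310.08 ≈ 652.4 mg.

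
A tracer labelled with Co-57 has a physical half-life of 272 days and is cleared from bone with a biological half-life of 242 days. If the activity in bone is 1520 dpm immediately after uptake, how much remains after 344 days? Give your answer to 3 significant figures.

236 dpm

1/t_eff = 1/t_phys + 1/t_biol = 1/272 + 1/242 = 0.0078087 per day.
t_eff = 272 × 242 / (272 + 242) ≈ 128.06 days.
Remaining = 1520 × (1/2)^(344/128.06) = 1520 × (1/2)^2.6862 ≈ 236.17 dpm.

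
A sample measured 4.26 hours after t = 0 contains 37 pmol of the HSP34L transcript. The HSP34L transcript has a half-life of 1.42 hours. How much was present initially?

Number of half-lives elapsed: n = 4.26/1.42 ≈ 3.
A₀ = A × 2^n = 37 × 2^3 = 37 × 8 ≈ 296 pmol.

296 pmol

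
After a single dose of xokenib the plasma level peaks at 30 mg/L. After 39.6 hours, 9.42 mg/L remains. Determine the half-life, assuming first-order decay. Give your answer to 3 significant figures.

A/A₀ = 9.42/30 ≈ 0.314.
n = log₂(3.1847) ≈ 1.6712 half-lives elapsed in 39.6 hours.
t½ = 39.6/1.6712 ≈ 23.696 hours.

23.7 hours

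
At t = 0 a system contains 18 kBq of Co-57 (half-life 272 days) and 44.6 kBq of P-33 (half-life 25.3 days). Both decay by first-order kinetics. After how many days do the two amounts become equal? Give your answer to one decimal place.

Set 18·(1/2)^(t/272) = 44.6·(1/2)^(t/25.3).
Taking log₂: log₂(18/44.6) = t·(1/272 − 1/25.3).
log₂(0.40359) = -1.309; 1/272 − 1/25.3 = -0.035849.
t = -1.309 / -0.035849 ≈ 36.515 days.

36.5 days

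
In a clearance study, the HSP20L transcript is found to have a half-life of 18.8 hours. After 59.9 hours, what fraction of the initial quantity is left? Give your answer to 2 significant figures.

0.11

n = 59.9/18.8 ≈ 3.1862 half-lives.
Fraction remaining = (1/2)^3.1862 ≈ 0.10987.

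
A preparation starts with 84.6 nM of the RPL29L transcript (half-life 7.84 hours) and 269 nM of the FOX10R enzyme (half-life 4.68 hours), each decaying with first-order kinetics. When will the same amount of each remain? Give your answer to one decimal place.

19.4 hours

Set 84.6·(1/2)^(t/7.84) = 269·(1/2)^(t/4.68).
Taking log₂: log₂(84.6/269) = t·(1/7.84 − 1/4.68).
log₂(0.3145) = -1.6689; 1/7.84 − 1/4.68 = -0.086124.
t = -1.6689 / -0.086124 ≈ 19.378 hours.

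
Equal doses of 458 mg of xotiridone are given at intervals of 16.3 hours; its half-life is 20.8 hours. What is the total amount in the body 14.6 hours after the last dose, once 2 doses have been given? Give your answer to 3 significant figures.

The 2 doses were given 30.9, 14.6 hours ago.
Total = 458·(1/2)^(30.9/20.8) + 458·(1/2)^(14.6/20.8)
      = 163.55 + 281.56 ≈ 445.11 mg.

445 mg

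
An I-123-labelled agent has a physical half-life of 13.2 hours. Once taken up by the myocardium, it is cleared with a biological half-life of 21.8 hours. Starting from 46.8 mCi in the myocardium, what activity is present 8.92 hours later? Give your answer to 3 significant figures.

22.1 mCi

1/t_eff = 1/t_phys + 1/t_biol = 1/13.2 + 1/21.8 = 0.12163 per hour.
t_eff = 13.2 × 21.8 / (13.2 + 21.8) ≈ 8.2217 hours.
Remaining = 46.8 × (1/2)^(8.92/8.2217) = 46.8 × (1/2)^1.0849 ≈ 22.062 mCi.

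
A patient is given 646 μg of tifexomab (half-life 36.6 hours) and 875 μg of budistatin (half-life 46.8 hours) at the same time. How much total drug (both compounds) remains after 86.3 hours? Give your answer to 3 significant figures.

370 μg

tifexomab: 646 × (1/2)^(86.3/36.6) = 646 × (1/2)^2.3579 ≈ 126.02 μg.
budistatin: 875 × (1/2)^(86.3/46.8) = 875 × (1/2)^1.844 ≈ 243.73 μg.
Total = 126.02 + 243.73 ≈ 369.74 μg.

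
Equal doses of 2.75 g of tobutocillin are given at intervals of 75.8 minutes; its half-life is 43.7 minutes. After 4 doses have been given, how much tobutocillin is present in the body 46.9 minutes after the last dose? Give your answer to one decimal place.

1.9 g

The 4 doses were given 274.3, 198.5, 122.7, 46.9 minutes ago.
Total = 2.75·(1/2)^(274.3/43.7) + 2.75·(1/2)^(198.5/43.7) + 2.75·(1/2)^(122.7/43.7) + 2.75·(1/2)^(46.9/43.7)
      = 0.035465 + 0.11802 + 0.39274 + 1.307 ≈ 1.8532 g.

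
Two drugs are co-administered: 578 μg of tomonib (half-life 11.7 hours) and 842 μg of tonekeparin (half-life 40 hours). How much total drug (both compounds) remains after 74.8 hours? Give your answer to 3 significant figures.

237 μg

tomonib: 578 × (1/2)^(74.8/11.7) = 578 × (1/2)^6.3932 ≈ 6.8769 μg.
tonekeparin: 842 × (1/2)^(74.8/40) = 842 × (1/2)^1.87 ≈ 230.35 μg.
Total = 6.8769 + 230.35 ≈ 237.23 μg.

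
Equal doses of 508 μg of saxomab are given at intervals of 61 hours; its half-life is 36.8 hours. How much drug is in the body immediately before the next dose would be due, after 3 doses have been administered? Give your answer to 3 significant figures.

The 3 doses were given 183, 122, 61 hours ago.
Total = 508·(1/2)^(183/36.8) + 508·(1/2)^(122/36.8) + 508·(1/2)^(61/36.8)
      = 16.177 + 51.037 + 161.02 ≈ 228.23 μg.

228 μg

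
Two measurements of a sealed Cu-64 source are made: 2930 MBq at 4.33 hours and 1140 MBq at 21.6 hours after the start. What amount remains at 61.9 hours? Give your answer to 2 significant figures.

130 MBq

Over Δt = 21.6 − 4.33 = 17.27 hours, the level fell by a factor of 2930/1140 ≈ 2.5702.
n = log₂(2.5702) ≈ 1.3619 half-lives, so t½ = 17.27/1.3619 ≈ 12.681 hours.
From t = 21.6 to t = 61.9: 1140 × (1/2)^((61.9−21.6)/12.681) ≈ 125.96 MBq.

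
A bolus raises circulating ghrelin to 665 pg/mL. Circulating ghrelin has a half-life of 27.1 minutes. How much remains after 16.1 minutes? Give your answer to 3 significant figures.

441 pg/mL

Number of half-lives: n = 16.1/27.1 ≈ 0.5941.
Remaining = 665 × (1/2)^0.5941 = 665 × 0.66246 ≈ 440.54 pg/mL.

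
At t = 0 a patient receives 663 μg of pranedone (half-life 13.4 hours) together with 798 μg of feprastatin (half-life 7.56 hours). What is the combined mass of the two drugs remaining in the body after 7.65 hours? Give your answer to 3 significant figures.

pranedone: 663 × (1/2)^(7.65/13.4) = 663 × (1/2)^0.5709 ≈ 446.33 μg.
feprastatin: 798 × (1/2)^(7.65/7.56) = 798 × (1/2)^1.0119 ≈ 395.72 μg.
Total = 446.33 + 395.72 ≈ 842.05 μg.

842 μg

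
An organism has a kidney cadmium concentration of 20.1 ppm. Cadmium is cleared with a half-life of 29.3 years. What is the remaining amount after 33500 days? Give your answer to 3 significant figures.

Convert the elapsed time: 33500 days = 91.7808 years.
Number of half-lives: n = 91.7808/29.3 ≈ 3.1325.
Remaining = 20.1 × (1/2)^3.1325 = 20.1 × 0.11404 ≈ 2.2921 ppm.

2.29 ppm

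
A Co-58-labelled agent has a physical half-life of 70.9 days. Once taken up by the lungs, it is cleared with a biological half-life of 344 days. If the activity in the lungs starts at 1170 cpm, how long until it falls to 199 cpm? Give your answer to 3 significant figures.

1/t_eff = 1/t_phys + 1/t_biol = 1/70.9 + 1/344 = 0.017011 per day.
t_eff = 70.9 × 344 / (70.9 + 344) ≈ 58.784 days.
n = log₂(1170/199) ≈ 2.5557; t = 2.5557 × 58.784 ≈ 150.23 days.

150 days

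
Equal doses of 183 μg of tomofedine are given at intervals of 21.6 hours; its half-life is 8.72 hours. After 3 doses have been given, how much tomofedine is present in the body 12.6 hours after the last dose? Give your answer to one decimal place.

81.5 μg

The 3 doses were given 55.8, 34.2, 12.6 hours ago.
Total = 183·(1/2)^(55.8/8.72) + 183·(1/2)^(34.2/8.72) + 183·(1/2)^(12.6/8.72)
      = 2.1684 + 12.073 + 67.217 ≈ 81.458 μg.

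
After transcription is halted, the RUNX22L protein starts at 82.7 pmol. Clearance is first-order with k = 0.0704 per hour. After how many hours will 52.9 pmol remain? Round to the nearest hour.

6 hours

t½ = ln 2 / k = 0.69315 / 0.0704 ≈ 9.8458 hours.
Fraction remaining = 52.9/82.7 ≈ 0.63966.
n = log₂(82.7/52.9) = ln(1.5633)/ln 2 ≈ 0.64462 half-lives.
t = n × t½ = 0.64462 × 9.8458 ≈ 6.3468 hours.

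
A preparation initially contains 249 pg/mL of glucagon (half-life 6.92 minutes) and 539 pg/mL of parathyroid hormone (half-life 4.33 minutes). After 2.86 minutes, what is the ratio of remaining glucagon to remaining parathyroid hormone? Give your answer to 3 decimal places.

0.548

glucagon: 249 × (1/2)^(2.86/6.92) = 249 × (1/2)^0.41329 ≈ 186.98 pg/mL.
parathyroid hormone: 539 × (1/2)^(2.86/4.33) = 539 × (1/2)^0.66051 ≈ 341 pg/mL.
Ratio ≈ 186.98 / 341 ≈ 0.54831.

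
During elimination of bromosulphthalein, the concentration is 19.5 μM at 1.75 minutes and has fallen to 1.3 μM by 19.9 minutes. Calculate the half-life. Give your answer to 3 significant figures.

Over Δt = 19.9 − 1.75 = 18.15 minutes, the level fell by a factor of 19.5/1.3 ≈ 15.
n = log₂(15) ≈ 3.9069 half-lives, so t½ = 18.15/3.9069 ≈ 4.6456 minutes.

4.65 minutes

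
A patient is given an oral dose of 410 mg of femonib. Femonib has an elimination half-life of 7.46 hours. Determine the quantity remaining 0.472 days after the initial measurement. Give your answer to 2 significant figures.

Convert the elapsed time: 0.472 days = 11.328 hours.
Number of half-lives: n = 11.328/7.46 ≈ 1.5185.
Remaining = 410 × (1/2)^1.5185 = 410 × 0.34905 ≈ 143.11 mg.

140 mg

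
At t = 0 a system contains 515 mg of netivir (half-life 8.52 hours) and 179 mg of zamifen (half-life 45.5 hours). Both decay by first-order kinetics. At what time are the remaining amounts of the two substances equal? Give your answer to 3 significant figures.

16.0 hours

Set 515·(1/2)^(t/8.52) = 179·(1/2)^(t/45.5).
Taking log₂: log₂(515/179) = t·(1/8.52 − 1/45.5).
log₂(2.8771) = 1.5246; 1/8.52 − 1/45.5 = 0.095393.
t = 1.5246 / 0.095393 ≈ 15.982 hours.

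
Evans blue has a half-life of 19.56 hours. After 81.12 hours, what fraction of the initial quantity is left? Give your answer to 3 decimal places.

n = 81.12/19.56 ≈ 4.1472 half-lives.
Fraction remaining = (1/2)^4.1472 ≈ 0.056436.

0.056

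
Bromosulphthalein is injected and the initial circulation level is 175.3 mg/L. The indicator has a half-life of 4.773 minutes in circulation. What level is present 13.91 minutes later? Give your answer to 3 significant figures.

Number of half-lives: n = 13.91/4.773 ≈ 2.9143.
Remaining = 175.3 × (1/2)^2.9143 = 175.3 × 0.13265 ≈ 23.253 mg/L.

23.3 mg/L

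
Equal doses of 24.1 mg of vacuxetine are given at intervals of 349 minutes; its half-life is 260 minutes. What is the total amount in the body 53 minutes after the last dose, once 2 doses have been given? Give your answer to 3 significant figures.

The 2 doses were given 402, 53 minutes ago.
Total = 24.1·(1/2)^(402/260) + 24.1·(1/2)^(53/260)
      = 8.2524 + 20.924 ≈ 29.177 mg.

29.2 mg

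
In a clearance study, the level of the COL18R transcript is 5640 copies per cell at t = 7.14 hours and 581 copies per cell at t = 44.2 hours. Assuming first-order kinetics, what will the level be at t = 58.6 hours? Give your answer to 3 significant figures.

240 copies per cell

Over Δt = 44.2 − 7.14 = 37.06 hours, the level fell by a factor of 5640/581 ≈ 9.7074.
n = log₂(9.7074) ≈ 3.2791 half-lives, so t½ = 37.06/3.2791 ≈ 11.302 hours.
From t = 44.2 to t = 58.6: 581 × (1/2)^((58.6−44.2)/11.302) ≈ 240.23 copies per cell.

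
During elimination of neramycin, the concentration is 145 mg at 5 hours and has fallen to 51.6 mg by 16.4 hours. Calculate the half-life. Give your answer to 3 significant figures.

Over Δt = 16.4 − 5 = 11.4 hours, the level fell by a factor of 145/51.6 ≈ 2.8101.
n = log₂(2.8101) ≈ 1.4906 half-lives, so t½ = 11.4/1.4906 ≈ 7.6479 hours.

7.65 hours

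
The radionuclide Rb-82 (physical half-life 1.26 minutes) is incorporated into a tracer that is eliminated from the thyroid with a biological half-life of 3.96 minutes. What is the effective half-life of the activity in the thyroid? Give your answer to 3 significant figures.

1/t_eff = 1/t_phys + 1/t_biol = 1/1.26 + 1/3.96 = 1.0462 per minute.
t_eff = 1.26 × 3.96 / (1.26 + 3.96) ≈ 0.95586 minutes.

0.956 minutes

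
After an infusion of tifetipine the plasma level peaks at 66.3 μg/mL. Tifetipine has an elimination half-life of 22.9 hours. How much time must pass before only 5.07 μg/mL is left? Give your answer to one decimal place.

84.9 hours

Fraction remaining = 5.07/66.3 ≈ 0.076471.
n = log₂(66.3/5.07) = ln(13.077)/ln 2 ≈ 3.709 half-lives.
t = n × t½ = 3.709 × 22.9 ≈ 84.935 hours.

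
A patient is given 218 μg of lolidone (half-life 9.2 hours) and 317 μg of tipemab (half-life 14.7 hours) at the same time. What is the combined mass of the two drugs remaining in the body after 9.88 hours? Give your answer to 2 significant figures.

300 μg

lolidone: 218 × (1/2)^(9.88/9.2) = 218 × (1/2)^1.0739 ≈ 103.56 μg.
tipemab: 317 × (1/2)^(9.88/14.7) = 317 × (1/2)^0.67211 ≈ 198.95 μg.
Total = 103.56 + 198.95 ≈ 302.5 μg.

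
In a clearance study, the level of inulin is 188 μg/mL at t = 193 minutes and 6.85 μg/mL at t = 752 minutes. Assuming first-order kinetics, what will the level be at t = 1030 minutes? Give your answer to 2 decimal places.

Over Δt = 752 − 193 = 559 minutes, the level fell by a factor of 188/6.85 ≈ 27.445.
n = log₂(27.445) ≈ 4.7785 half-lives, so t½ = 559/4.7785 ≈ 116.98 minutes.
From t = 752 to t = 1030: 6.85 × (1/2)^((1030−752)/116.98) ≈ 1.3192 μg/mL.

1.32 μg/mL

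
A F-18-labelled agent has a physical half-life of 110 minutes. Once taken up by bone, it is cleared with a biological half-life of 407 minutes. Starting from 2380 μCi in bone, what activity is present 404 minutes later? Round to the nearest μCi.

94 μCi

1/t_eff = 1/t_phys + 1/t_biol = 1/110 + 1/407 = 0.011548 per minute.
t_eff = 110 × 407 / (110 + 407) ≈ 86.596 minutes.
Remaining = 2380 × (1/2)^(404/86.596) = 2380 × (1/2)^4.6654 ≈ 93.792 μCi.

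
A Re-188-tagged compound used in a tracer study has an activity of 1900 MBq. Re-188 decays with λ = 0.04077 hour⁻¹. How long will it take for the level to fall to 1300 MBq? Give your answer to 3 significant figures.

9.31 hours

t½ = ln 2 / λ = 0.69315 / 0.04077 ≈ 17.001 hours.
Fraction remaining = 1300/1900 ≈ 0.68421.
n = log₂(1900/1300) = ln(1.4615)/ln 2 ≈ 0.54749 half-lives.
t = n × t½ = 0.54749 × 17.001 ≈ 9.3081 hours.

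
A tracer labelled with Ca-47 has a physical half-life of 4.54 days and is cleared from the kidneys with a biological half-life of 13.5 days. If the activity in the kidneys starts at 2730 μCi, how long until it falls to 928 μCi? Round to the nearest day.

1/t_eff = 1/t_phys + 1/t_biol = 1/4.54 + 1/13.5 = 0.29434 per day.
t_eff = 4.54 × 13.5 / (4.54 + 13.5) ≈ 3.3975 days.
n = log₂(2730/928) ≈ 1.5567; t = 1.5567 × 3.3975 ≈ 5.2888 days.

5 days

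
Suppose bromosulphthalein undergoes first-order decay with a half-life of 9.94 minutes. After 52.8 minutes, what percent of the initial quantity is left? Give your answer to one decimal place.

n = 52.8/9.94 ≈ 5.3119 half-lives.
Fraction remaining = (1/2)^5.3119 ≈ 0.025175, i.e. 2.5175%.

2.5%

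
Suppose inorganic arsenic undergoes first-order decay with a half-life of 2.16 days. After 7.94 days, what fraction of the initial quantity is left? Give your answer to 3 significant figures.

n = 7.94/2.16 ≈ 3.6759 half-lives.
Fraction remaining = (1/2)^3.6759 ≈ 0.078241.

0.0782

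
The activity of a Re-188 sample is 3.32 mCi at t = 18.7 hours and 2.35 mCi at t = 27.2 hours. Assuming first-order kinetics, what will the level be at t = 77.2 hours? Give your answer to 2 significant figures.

Over Δt = 27.2 − 18.7 = 8.5 hours, the level fell by a factor of 3.32/2.35 ≈ 1.4128.
n = log₂(1.4128) ≈ 0.49852 half-lives, so t½ = 8.5/0.49852 ≈ 17.05 hours.
From t = 27.2 to t = 77.2: 2.35 × (1/2)^((77.2−27.2)/17.05) ≈ 0.30782 mCi.

0.31 mCi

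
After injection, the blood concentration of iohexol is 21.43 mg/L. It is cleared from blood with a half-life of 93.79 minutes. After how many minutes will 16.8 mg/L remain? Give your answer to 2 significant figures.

33 minutes

Fraction remaining = 16.8/21.43 ≈ 0.78395.
n = log₂(21.43/16.8) = ln(1.2756)/ln 2 ≈ 0.35117 half-lives.
t = n × t½ = 0.35117 × 93.79 ≈ 32.936 minutes.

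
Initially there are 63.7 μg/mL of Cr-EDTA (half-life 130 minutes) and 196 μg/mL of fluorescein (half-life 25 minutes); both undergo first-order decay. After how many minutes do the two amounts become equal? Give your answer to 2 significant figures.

Set 63.7·(1/2)^(t/130) = 196·(1/2)^(t/25).
Taking log₂: log₂(63.7/196) = t·(1/130 − 1/25).
log₂(0.325) = -1.6215; 1/130 − 1/25 = -0.032308.
t = -1.6215 / -0.032308 ≈ 50.189 minutes.

50 minutes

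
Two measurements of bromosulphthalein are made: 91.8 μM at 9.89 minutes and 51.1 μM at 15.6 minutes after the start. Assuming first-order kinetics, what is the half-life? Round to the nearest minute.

7 minutes

Over Δt = 15.6 − 9.89 = 5.71 minutes, the level fell by a factor of 91.8/51.1 ≈ 1.7965.
n = log₂(1.7965) ≈ 0.84517 half-lives, so t½ = 5.71/0.84517 ≈ 6.756 minutes.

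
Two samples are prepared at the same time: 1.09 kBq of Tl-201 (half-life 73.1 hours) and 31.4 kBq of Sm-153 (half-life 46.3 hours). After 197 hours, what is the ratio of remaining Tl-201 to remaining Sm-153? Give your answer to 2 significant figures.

0.10

Tl-201: 1.09 × (1/2)^(197/73.1) = 1.09 × (1/2)^2.6949 ≈ 0.16833 kBq.
Sm-153: 31.4 × (1/2)^(197/46.3) = 31.4 × (1/2)^4.2549 ≈ 1.6447 kBq.
Ratio ≈ 0.16833 / 1.6447 ≈ 0.10235.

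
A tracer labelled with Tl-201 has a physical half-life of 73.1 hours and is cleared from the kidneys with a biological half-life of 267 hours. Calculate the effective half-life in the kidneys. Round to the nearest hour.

57 hours

1/t_eff = 1/t_phys + 1/t_biol = 1/73.1 + 1/267 = 0.017425 per hour.
t_eff = 73.1 × 267 / (73.1 + 267) ≈ 57.388 hours.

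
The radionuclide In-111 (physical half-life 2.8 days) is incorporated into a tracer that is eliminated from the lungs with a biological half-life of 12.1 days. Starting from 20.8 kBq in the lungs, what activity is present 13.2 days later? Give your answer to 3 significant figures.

0.372 kBq

1/t_eff = 1/t_phys + 1/t_biol = 1/2.8 + 1/12.1 = 0.43979 per day.
t_eff = 2.8 × 12.1 / (2.8 + 12.1) ≈ 2.2738 days.
Remaining = 20.8 × (1/2)^(13.2/2.2738) = 20.8 × (1/2)^5.8052 ≈ 0.37199 kBq.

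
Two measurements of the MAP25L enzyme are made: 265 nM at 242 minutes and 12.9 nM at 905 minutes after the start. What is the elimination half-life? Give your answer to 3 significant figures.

Over Δt = 905 − 242 = 663 minutes, the level fell by a factor of 265/12.9 ≈ 20.543.
n = log₂(20.543) ≈ 4.3605 half-lives, so t½ = 663/4.3605 ≈ 152.05 minutes.

152 minutes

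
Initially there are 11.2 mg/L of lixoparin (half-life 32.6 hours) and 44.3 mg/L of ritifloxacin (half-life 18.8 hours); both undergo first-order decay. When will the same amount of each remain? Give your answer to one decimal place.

Set 11.2·(1/2)^(t/32.6) = 44.3·(1/2)^(t/18.8).
Taking log₂: log₂(11.2/44.3) = t·(1/32.6 − 1/18.8).
log₂(0.25282) = -1.9838; 1/32.6 − 1/18.8 = -0.022517.
t = -1.9838 / -0.022517 ≈ 88.104 hours.

88.1 hours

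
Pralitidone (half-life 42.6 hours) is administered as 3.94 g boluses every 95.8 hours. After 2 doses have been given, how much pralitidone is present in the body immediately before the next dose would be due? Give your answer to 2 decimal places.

The 2 doses were given 191.6, 95.8 hours ago.
Total = 3.94·(1/2)^(191.6/42.6) + 3.94·(1/2)^(95.8/42.6)
      = 0.17441 + 0.82896 ≈ 1.0034 g.

1.00 g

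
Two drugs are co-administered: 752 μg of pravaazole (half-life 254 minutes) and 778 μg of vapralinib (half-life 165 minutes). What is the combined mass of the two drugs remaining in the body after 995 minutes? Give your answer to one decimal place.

61.7 μg

pravaazole: 752 × (1/2)^(995/254) = 752 × (1/2)^3.9173 ≈ 49.772 μg.
vapralinib: 778 × (1/2)^(995/165) = 778 × (1/2)^6.0303 ≈ 11.904 μg.
Total = 49.772 + 11.904 ≈ 61.676 μg.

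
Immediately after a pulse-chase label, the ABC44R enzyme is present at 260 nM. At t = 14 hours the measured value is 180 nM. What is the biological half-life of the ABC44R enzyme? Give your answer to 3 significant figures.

26.4 hours

A/A₀ = 180/260 ≈ 0.69231.
n = log₂(1.4444) ≈ 0.53051 half-lives elapsed in 14 hours.
t½ = 14/0.53051 ≈ 26.389 hours.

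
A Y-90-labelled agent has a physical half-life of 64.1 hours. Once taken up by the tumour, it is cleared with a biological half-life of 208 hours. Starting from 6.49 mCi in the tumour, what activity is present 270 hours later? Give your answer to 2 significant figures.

0.14 mCi

1/t_eff = 1/t_phys + 1/t_biol = 1/64.1 + 1/208 = 0.020408 per hour.
t_eff = 64.1 × 208 / (64.1 + 208) ≈ 49 hours.
Remaining = 6.49 × (1/2)^(270/49) = 6.49 × (1/2)^5.5102 ≈ 0.1424 mCi.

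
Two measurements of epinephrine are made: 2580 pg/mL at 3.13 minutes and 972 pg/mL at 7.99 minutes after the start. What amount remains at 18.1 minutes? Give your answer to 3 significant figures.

Over Δt = 7.99 − 3.13 = 4.86 minutes, the level fell by a factor of 2580/972 ≈ 2.6543.
n = log₂(2.6543) ≈ 1.4083 half-lives, so t½ = 4.86/1.4083 ≈ 3.4509 minutes.
From t = 7.99 to t = 18.1: 972 × (1/2)^((18.1−7.99)/3.4509) ≈ 127.57 pg/mL.

128 pg/mL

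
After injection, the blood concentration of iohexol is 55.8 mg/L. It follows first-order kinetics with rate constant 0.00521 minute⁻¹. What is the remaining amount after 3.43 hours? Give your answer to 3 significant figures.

19.1 mg/L

t½ = ln 2 / k = 0.69315 / 0.00521 ≈ 133.04 minutes.
Convert the elapsed time: 3.43 hours = 205.8 minutes.
Number of half-lives: n = 205.8/133.04 ≈ 1.5469.
Remaining = 55.8 × (1/2)^1.5469 = 55.8 × 0.34225 ≈ 19.097 mg/L.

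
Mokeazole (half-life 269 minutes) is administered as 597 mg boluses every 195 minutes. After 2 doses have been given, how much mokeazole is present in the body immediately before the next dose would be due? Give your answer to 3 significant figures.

580 mg

The 2 doses were given 390, 195 minutes ago.
Total = 597·(1/2)^(390/269) + 597·(1/2)^(195/269)
      = 218.54 + 361.21 ≈ 579.75 mg.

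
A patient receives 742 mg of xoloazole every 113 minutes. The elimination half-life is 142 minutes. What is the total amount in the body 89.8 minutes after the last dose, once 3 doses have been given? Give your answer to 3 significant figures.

The 3 doses were given 315.8, 202.8, 89.8 minutes ago.
Total = 742·(1/2)^(315.8/142) + 742·(1/2)^(202.8/142) + 742·(1/2)^(89.8/142)
      = 158.83 + 275.73 + 478.67 ≈ 913.23 mg.

913 mg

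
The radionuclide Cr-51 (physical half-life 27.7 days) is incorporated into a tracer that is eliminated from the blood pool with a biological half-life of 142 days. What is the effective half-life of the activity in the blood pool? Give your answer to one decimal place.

1/t_eff = 1/t_phys + 1/t_biol = 1/27.7 + 1/142 = 0.043143 per day.
t_eff = 27.7 × 142 / (27.7 + 142) ≈ 23.179 days.

23.2 days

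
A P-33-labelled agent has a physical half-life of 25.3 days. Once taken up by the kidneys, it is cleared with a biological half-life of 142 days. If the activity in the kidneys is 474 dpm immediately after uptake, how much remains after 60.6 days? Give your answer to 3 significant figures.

1/t_eff = 1/t_phys + 1/t_biol = 1/25.3 + 1/142 = 0.046568 per day.
t_eff = 25.3 × 142 / (25.3 + 142) ≈ 21.474 days.
Remaining = 474 × (1/2)^(60.6/21.474) = 474 × (1/2)^2.822 ≈ 67.03 dpm.

67.0 dpm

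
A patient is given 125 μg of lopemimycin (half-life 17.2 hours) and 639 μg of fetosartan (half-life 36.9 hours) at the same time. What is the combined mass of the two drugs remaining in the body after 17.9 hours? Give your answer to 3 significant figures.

517 μg

lopemimycin: 125 × (1/2)^(17.9/17.2) = 125 × (1/2)^1.0407 ≈ 60.762 μg.
fetosartan: 639 × (1/2)^(17.9/36.9) = 639 × (1/2)^0.48509 ≈ 456.53 μg.
Total = 60.762 + 456.53 ≈ 517.3 μg.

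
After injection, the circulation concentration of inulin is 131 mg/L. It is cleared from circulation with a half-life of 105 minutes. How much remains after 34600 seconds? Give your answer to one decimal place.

Convert the elapsed time: 34600 seconds = 576.667 minutes.
Number of half-lives: n = 576.667/105 ≈ 5.4921.
Remaining = 131 × (1/2)^5.4921 = 131 × 0.022219 ≈ 2.9107 mg/L.

2.9 mg/L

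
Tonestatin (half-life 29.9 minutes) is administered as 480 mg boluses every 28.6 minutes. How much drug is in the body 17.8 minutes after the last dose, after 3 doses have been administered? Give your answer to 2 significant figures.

The 3 doses were given 75, 46.4, 17.8 minutes ago.
Total = 480·(1/2)^(75/29.9) + 480·(1/2)^(46.4/29.9) + 480·(1/2)^(17.8/29.9)
      = 84.362 + 163.72 + 317.71 ≈ 565.79 mg.

570 mg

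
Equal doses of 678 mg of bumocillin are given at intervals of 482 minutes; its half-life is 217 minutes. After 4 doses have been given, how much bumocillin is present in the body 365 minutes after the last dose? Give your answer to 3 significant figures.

The 4 doses were given 1811, 1329, 847, 365 minutes ago.
Total = 678·(1/2)^(1811/217) + 678·(1/2)^(1329/217) + 678·(1/2)^(847/217) + 678·(1/2)^(365/217)
      = 2.0842 + 9.7184 + 45.315 + 211.29 ≈ 268.41 mg.

268 mg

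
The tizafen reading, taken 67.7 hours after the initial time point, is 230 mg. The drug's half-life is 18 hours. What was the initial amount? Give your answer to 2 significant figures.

3100 mg

Number of half-lives elapsed: n = 67.7/18 ≈ 3.7611.
A₀ = A × 2^n = 230 × 2^3.7611 = 230 × 13.558 ≈ 3118.4 mg.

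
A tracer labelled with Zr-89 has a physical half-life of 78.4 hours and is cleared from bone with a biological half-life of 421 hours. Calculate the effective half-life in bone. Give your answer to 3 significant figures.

1/t_eff = 1/t_phys + 1/t_biol = 1/78.4 + 1/421 = 0.01513 per hour.
t_eff = 78.4 × 421 / (78.4 + 421) ≈ 66.092 hours.

66.1 hours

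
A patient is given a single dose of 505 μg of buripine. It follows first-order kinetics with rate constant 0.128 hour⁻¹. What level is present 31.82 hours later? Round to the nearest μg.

t½ = ln 2 / λ = 0.69315 / 0.128 ≈ 5.4152 hours.
Number of half-lives: n = 31.82/5.4152 ≈ 5.876.
Remaining = 505 × (1/2)^5.876 = 505 × 0.017027 ≈ 8.5986 μg.

9 μg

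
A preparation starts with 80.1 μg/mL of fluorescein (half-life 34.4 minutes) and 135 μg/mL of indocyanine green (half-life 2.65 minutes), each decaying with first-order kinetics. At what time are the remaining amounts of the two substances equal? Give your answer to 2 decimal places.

2.16 minutes

Set 80.1·(1/2)^(t/34.4) = 135·(1/2)^(t/2.65).
Taking log₂: log₂(80.1/135) = t·(1/34.4 − 1/2.65).
log₂(0.59333) = -0.75309; 1/34.4 − 1/2.65 = -0.34829.
t = -0.75309 / -0.34829 ≈ 2.1622 minutes.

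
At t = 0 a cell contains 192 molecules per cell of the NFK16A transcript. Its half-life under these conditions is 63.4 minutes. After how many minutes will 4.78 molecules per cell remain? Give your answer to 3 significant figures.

338 minutes

Fraction remaining = 4.78/192 ≈ 0.024896.
n = log₂(192/4.78) = ln(40.167)/ln 2 ≈ 5.328 half-lives.
t = n × t½ = 5.328 × 63.4 ≈ 337.79 minutes.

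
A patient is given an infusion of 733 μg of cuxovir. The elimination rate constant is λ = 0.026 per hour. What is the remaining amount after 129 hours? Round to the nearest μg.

26 μg

t½ = ln 2 / λ = 0.69315 / 0.026 ≈ 26.66 hours.
Number of half-lives: n = 129/26.66 ≈ 4.8388.
Remaining = 733 × (1/2)^4.8388 = 733 × 0.034944 ≈ 25.614 μg.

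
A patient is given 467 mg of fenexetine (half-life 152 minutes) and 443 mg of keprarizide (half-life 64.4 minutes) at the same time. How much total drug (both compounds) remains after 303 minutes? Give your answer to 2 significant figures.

fenexetine: 467 × (1/2)^(303/152) = 467 × (1/2)^1.9934 ≈ 117.28 mg.
keprarizide: 443 × (1/2)^(303/64.4) = 443 × (1/2)^4.705 ≈ 16.985 mg.
Total = 117.28 + 16.985 ≈ 134.27 mg.

130 mg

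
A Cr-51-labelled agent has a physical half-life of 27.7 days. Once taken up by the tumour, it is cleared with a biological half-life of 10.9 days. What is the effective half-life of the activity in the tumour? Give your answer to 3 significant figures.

1/t_eff = 1/t_phys + 1/t_biol = 1/27.7 + 1/10.9 = 0.12784 per day.
t_eff = 27.7 × 10.9 / (27.7 + 10.9) ≈ 7.822 days.

7.82 days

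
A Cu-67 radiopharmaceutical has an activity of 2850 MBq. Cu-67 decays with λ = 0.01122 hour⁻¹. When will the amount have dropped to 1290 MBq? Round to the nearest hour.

71 hours

t½ = ln 2 / λ = 0.69315 / 0.01122 ≈ 61.778 hours.
Fraction remaining = 1290/2850 ≈ 0.45263.
n = log₂(2850/1290) = ln(2.2093)/ln 2 ≈ 1.1436 half-lives.
t = n × t½ = 1.1436 × 61.778 ≈ 70.649 hours.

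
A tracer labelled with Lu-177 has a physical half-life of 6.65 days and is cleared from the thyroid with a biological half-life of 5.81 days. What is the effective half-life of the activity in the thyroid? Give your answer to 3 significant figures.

1/t_eff = 1/t_phys + 1/t_biol = 1/6.65 + 1/5.81 = 0.32249 per day.
t_eff = 6.65 × 5.81 / (6.65 + 5.81) ≈ 3.1008 days.

3.10 days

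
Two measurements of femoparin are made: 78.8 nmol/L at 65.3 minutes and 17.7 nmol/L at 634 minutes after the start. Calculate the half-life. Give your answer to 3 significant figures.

Over Δt = 634 − 65.3 = 568.7 minutes, the level fell by a factor of 78.8/17.7 ≈ 4.452.
n = log₂(4.452) ≈ 2.1544 half-lives, so t½ = 568.7/2.1544 ≈ 263.97 minutes.

264 minutes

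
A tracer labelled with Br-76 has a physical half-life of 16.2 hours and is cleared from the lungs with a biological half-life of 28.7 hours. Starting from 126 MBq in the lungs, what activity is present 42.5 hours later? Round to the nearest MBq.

7 MBq

1/t_eff = 1/t_phys + 1/t_biol = 1/16.2 + 1/28.7 = 0.096572 per hour.
t_eff = 16.2 × 28.7 / (16.2 + 28.7) ≈ 10.355 hours.
Remaining = 126 × (1/2)^(42.5/10.355) = 126 × (1/2)^4.1043 ≈ 7.3258 MBq.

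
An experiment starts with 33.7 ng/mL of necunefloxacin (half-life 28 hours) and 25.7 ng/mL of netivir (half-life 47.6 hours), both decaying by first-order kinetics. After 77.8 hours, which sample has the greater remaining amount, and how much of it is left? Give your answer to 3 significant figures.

netivir, 8.28 ng/mL

necunefloxacin: 33.7 × (1/2)^2.7786 ≈ 4.9113 ng/mL.
netivir: 25.7 × (1/2)^1.6345 ≈ 8.2778 ng/mL.
Netivir has more remaining, at ≈ 8.2778 ng/mL.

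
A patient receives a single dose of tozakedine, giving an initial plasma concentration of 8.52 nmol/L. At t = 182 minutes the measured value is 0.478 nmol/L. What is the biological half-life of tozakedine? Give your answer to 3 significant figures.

A/A₀ = 0.478/8.52 ≈ 0.056103.
n = log₂(17.824) ≈ 4.1558 half-lives elapsed in 182 minutes.
t½ = 182/4.1558 ≈ 43.795 minutes.

43.8 minutes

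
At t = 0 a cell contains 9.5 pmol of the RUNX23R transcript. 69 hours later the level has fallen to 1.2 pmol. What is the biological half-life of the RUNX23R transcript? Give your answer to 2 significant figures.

A/A₀ = 1.2/9.5 ≈ 0.12632.
n = log₂(7.9167) ≈ 2.9849 half-lives elapsed in 69 hours.
t½ = 69/2.9849 ≈ 23.116 hours.

23 hours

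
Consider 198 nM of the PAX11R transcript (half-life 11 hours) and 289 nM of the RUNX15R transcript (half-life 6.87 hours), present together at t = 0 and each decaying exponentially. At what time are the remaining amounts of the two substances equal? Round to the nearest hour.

10 hours

Set 198·(1/2)^(t/11) = 289·(1/2)^(t/6.87).
Taking log₂: log₂(198/289) = t·(1/11 − 1/6.87).
log₂(0.68512) = -0.54557; 1/11 − 1/6.87 = -0.054651.
t = -0.54557 / -0.054651 ≈ 9.9827 hours.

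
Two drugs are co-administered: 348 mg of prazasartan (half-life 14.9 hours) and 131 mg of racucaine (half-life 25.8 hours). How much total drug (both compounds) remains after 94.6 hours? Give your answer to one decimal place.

14.6 mg

prazasartan: 348 × (1/2)^(94.6/14.9) = 348 × (1/2)^6.349 ≈ 4.2692 mg.
racucaine: 131 × (1/2)^(94.6/25.8) = 131 × (1/2)^3.6667 ≈ 10.316 mg.
Total = 4.2692 + 10.316 ≈ 14.585 mg.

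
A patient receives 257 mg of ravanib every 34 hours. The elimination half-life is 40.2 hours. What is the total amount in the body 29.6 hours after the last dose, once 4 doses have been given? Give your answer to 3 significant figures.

The 4 doses were given 131.6, 97.6, 63.6, 29.6 hours ago.
Total = 257·(1/2)^(131.6/40.2) + 257·(1/2)^(97.6/40.2) + 257·(1/2)^(63.6/40.2) + 257·(1/2)^(29.6/40.2)
      = 26.575 + 47.761 + 85.837 + 154.27 ≈ 314.44 mg.

314 mg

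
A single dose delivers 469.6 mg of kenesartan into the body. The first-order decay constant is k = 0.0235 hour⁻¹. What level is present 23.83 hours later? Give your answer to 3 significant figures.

268 mg

t½ = ln 2 / k = 0.69315 / 0.0235 ≈ 29.496 hours.
Number of half-lives: n = 23.83/29.496 ≈ 0.80792.
Remaining = 469.6 × (1/2)^0.80792 = 469.6 × 0.57121 ≈ 268.24 mg.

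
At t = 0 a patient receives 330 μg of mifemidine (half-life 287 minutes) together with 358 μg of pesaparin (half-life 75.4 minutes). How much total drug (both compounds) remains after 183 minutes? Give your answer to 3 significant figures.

279 μg

mifemidine: 330 × (1/2)^(183/287) = 330 × (1/2)^0.63763 ≈ 212.11 μg.
pesaparin: 358 × (1/2)^(183/75.4) = 358 × (1/2)^2.4271 ≈ 66.568 μg.
Total = 212.11 + 66.568 ≈ 278.68 μg.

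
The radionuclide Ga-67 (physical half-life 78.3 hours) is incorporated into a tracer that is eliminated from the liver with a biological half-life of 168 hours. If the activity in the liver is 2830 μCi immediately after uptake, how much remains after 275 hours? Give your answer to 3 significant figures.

1/t_eff = 1/t_phys + 1/t_biol = 1/78.3 + 1/168 = 0.018724 per hour.
t_eff = 78.3 × 168 / (78.3 + 168) ≈ 53.408 hours.
Remaining = 2830 × (1/2)^(275/53.408) = 2830 × (1/2)^5.149 ≈ 79.758 μCi.

79.8 μCi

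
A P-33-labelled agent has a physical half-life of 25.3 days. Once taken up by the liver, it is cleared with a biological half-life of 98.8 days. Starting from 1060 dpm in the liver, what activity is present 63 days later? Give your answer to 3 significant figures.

121 dpm

1/t_eff = 1/t_phys + 1/t_biol = 1/25.3 + 1/98.8 = 0.049647 per day.
t_eff = 25.3 × 98.8 / (25.3 + 98.8) ≈ 20.142 days.
Remaining = 1060 × (1/2)^(63/20.142) = 1060 × (1/2)^3.1278 ≈ 121.27 dpm.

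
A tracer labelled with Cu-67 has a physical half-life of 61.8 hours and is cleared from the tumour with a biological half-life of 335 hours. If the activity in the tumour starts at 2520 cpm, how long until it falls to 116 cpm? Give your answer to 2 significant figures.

230 hours

1/t_eff = 1/t_phys + 1/t_biol = 1/61.8 + 1/335 = 0.019166 per hour.
t_eff = 61.8 × 335 / (61.8 + 335) ≈ 52.175 hours.
n = log₂(2520/116) ≈ 4.4412; t = 4.4412 × 52.175 ≈ 231.72 hours.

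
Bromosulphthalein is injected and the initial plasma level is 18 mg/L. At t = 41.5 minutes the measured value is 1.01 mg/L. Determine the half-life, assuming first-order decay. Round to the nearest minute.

A/A₀ = 1.01/18 ≈ 0.056111.
n = log₂(17.822) ≈ 4.1556 half-lives elapsed in 41.5 minutes.
t½ = 41.5/4.1556 ≈ 9.9866 minutes.

10 minutes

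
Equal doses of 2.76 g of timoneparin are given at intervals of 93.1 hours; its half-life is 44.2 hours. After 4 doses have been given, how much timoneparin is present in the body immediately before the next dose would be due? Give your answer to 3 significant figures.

The 4 doses were given 372.4, 279.3, 186.2, 93.1 hours ago.
Total = 2.76·(1/2)^(372.4/44.2) + 2.76·(1/2)^(279.3/44.2) + 2.76·(1/2)^(186.2/44.2) + 2.76·(1/2)^(93.1/44.2)
      = 0.0080284 + 0.03457 + 0.14886 + 0.64097 ≈ 0.83243 g.

0.832 g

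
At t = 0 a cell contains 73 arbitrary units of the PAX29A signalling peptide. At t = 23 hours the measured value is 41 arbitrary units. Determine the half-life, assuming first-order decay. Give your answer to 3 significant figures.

27.6 hours

A/A₀ = 41/73 ≈ 0.56164.
n = log₂(1.7805) ≈ 0.83227 half-lives elapsed in 23 hours.
t½ = 23/0.83227 ≈ 27.635 hours.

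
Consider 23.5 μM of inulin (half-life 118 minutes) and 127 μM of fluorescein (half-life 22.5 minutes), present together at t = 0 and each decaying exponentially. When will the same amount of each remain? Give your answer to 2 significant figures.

Set 23.5·(1/2)^(t/118) = 127·(1/2)^(t/22.5).
Taking log₂: log₂(23.5/127) = t·(1/118 − 1/22.5).
log₂(0.18504) = -2.4341; 1/118 − 1/22.5 = -0.03597.
t = -2.4341 / -0.03597 ≈ 67.67 minutes.

68 minutes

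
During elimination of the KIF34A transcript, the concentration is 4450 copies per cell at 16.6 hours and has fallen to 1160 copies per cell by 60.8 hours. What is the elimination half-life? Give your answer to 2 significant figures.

23 hours

Over Δt = 60.8 − 16.6 = 44.2 hours, the level fell by a factor of 4450/1160 ≈ 3.8362.
n = log₂(3.8362) ≈ 1.9397 half-lives, so t½ = 44.2/1.9397 ≈ 22.787 hours.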